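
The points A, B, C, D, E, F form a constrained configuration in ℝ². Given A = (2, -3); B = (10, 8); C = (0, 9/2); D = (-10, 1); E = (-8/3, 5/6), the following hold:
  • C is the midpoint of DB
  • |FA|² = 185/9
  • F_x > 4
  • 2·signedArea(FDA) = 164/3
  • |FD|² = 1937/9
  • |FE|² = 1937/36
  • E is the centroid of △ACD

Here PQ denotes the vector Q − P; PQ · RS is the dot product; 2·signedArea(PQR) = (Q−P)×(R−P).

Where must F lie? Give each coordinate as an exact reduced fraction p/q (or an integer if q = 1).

1. F_x = 14/3  [line 4·x + 12·y + -80/3 = 0 ∩ |FD|² = 1937/9]
2. F_y = 2/3  [line 4·x + 12·y + -80/3 = 0 ∩ |FD|² = 1937/9]
   → F = (14/3, 2/3)

F = (14/3, 2/3)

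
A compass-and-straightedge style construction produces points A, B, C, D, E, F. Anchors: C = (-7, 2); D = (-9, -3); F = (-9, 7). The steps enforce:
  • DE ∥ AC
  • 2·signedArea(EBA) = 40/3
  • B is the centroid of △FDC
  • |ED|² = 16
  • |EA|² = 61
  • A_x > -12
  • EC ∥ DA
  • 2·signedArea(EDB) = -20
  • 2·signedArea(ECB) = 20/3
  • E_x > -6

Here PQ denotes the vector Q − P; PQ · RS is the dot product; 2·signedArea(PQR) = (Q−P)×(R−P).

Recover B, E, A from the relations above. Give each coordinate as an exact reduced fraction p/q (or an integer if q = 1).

A = (-11, 2)
B = (-25/3, 2)
E = (-5, -3)

1. B_x = -25/3  [B is the centroid of △FDC]
2. B_y = 2  [B is the centroid of △FDC]
   → B = (-25/3, 2)
3. E_x = -5  [2·signedArea(ECB) = 20/3 ∩ 2·signedArea(EDB) = -20]
4. E_y = -3  [2·signedArea(ECB) = 20/3 ∩ 2·signedArea(EDB) = -20]
   → E = (-5, -3)
5. A_x = -11  [2·signedArea(EBA) = 40/3 ∩ DE ∥ AC]
6. A_y = 2  [2·signedArea(EBA) = 40/3 ∩ DE ∥ AC]
   → A = (-11, 2)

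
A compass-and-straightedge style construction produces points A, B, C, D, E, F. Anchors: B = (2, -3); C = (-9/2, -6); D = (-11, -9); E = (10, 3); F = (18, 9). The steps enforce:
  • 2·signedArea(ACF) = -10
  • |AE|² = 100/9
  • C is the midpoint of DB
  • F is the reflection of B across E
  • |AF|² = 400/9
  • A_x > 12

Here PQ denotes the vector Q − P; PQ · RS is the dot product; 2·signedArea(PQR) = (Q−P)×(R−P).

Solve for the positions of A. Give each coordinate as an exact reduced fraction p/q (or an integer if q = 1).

1. A_x = 38/3  [line -15·x + 45/2·y + 155/2 = 0 ∩ |AE|² = 100/9]
2. A_y = 5  [line -15·x + 45/2·y + 155/2 = 0 ∩ |AE|² = 100/9]
   → A = (38/3, 5)

A = (38/3, 5)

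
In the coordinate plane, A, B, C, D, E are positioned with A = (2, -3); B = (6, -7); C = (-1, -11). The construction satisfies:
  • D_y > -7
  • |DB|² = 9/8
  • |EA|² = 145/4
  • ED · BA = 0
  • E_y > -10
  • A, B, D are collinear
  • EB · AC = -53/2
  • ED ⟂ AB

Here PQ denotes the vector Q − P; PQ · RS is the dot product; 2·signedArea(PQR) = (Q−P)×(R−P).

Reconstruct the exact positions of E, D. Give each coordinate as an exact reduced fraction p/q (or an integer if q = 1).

1. D_x = 21/4  [line 4·x + 4·y + 4 = 0 ∩ |DB|² = 9/8]
2. D_y = -25/4  [line 4·x + 4·y + 4 = 0 ∩ |DB|² = 9/8]
   → D = (21/4, -25/4)
3. E_x = 5/2  [ED · BA = 0 ∩ EB · AC = -53/2]
4. E_y = -9  [ED · BA = 0 ∩ EB · AC = -53/2]
   → E = (5/2, -9)

D = (21/4, -25/4)
E = (5/2, -9)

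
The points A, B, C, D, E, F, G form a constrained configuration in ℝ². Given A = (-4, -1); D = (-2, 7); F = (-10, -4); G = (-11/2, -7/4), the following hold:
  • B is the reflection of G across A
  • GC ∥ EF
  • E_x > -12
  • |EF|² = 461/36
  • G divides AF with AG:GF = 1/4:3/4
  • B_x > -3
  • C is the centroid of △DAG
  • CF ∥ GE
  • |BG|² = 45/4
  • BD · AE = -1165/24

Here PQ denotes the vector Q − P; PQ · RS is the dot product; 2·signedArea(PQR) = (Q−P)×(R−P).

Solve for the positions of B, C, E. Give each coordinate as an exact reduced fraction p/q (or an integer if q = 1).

B = (-5/2, -1/4)
C = (-23/6, 17/12)
E = (-35/3, -43/6)

1. B_x = -5/2  [B is the reflection of G across A]
2. B_y = -1/4  [B is the reflection of G across A]
   → B = (-5/2, -1/4)
3. C_x = -23/6  [C is the centroid of △DAG]
4. C_y = 17/12  [C is the centroid of △DAG]
   → C = (-23/6, 17/12)
5. E_x = -35/3  [GC ∥ EF ∩ CF ∥ GE]
6. E_y = -43/6  [GC ∥ EF ∩ CF ∥ GE]
   → E = (-35/3, -43/6)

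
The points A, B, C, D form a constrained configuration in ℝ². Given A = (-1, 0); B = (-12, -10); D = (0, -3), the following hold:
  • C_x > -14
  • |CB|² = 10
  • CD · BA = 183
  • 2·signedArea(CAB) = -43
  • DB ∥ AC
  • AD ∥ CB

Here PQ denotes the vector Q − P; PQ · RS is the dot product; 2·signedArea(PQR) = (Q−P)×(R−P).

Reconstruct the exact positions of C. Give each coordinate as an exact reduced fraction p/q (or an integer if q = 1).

C = (-13, -7)

1. C_x = -13  [AD ∥ CB ∩ DB ∥ AC]
2. C_y = -7  [AD ∥ CB ∩ DB ∥ AC]
   → C = (-13, -7)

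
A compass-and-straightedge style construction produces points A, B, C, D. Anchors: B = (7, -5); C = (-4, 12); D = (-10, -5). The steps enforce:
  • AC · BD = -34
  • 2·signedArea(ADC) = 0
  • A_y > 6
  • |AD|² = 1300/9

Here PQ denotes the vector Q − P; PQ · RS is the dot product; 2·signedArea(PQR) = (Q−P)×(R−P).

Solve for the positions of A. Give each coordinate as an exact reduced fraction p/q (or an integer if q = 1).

1. A_x = -6  [2·signedArea(ADC) = 0 ∩ AC · BD = -34]
2. A_y = 19/3  [2·signedArea(ADC) = 0 ∩ AC · BD = -34]
   → A = (-6, 19/3)

A = (-6, 19/3)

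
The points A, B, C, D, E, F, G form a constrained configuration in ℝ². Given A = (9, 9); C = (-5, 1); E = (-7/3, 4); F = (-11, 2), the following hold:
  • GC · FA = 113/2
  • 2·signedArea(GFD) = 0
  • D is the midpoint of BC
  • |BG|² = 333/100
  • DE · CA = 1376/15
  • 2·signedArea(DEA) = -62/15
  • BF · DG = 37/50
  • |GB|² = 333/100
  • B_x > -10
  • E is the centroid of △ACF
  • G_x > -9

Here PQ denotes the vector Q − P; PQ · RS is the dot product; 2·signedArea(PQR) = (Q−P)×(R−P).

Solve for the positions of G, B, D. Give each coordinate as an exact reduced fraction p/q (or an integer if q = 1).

1. D_x = -37/5  [2·signedArea(DEA) = -62/15 ∩ DE · CA = 1376/15]
2. D_y = 7/5  [2·signedArea(DEA) = -62/15 ∩ DE · CA = 1376/15]
   → D = (-37/5, 7/5)
3. G_x = -8  [2·signedArea(GFD) = 0 ∩ GC · FA = 113/2]
4. G_y = 3/2  [2·signedArea(GFD) = 0 ∩ GC · FA = 113/2]
   → G = (-8, 3/2)
5. B_x = -49/5  [BF · DG = 37/50 ∩ D is the midpoint of BC]
6. B_y = 9/5  [BF · DG = 37/50 ∩ D is the midpoint of BC]
   → B = (-49/5, 9/5)

B = (-49/5, 9/5)
D = (-37/5, 7/5)
G = (-8, 3/2)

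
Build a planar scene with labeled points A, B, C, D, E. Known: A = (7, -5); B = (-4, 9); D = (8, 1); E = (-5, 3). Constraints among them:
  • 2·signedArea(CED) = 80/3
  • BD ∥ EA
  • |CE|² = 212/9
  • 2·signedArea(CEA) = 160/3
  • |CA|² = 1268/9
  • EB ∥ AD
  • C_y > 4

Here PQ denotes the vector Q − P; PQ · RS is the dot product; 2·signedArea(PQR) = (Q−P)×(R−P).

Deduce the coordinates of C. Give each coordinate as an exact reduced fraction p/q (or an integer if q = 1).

C = (-1/3, 13/3)

1. C_x = -1/3  [2·signedArea(CEA) = 160/3 ∩ 2·signedArea(CED) = 80/3]
2. C_y = 13/3  [2·signedArea(CEA) = 160/3 ∩ 2·signedArea(CED) = 80/3]
   → C = (-1/3, 13/3)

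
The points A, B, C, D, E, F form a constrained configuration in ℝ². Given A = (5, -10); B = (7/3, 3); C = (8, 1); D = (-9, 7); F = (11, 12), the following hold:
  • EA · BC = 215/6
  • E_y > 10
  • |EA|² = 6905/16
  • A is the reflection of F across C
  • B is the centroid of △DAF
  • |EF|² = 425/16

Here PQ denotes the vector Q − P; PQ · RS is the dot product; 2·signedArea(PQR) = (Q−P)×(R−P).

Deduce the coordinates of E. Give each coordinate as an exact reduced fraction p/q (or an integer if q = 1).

1. E_x = 6  [line -17/3·x + 2·y + 25/2 = 0 ∩ |EA|² = 6905/16]
2. E_y = 43/4  [line -17/3·x + 2·y + 25/2 = 0 ∩ |EA|² = 6905/16]
   → E = (6, 43/4)

E = (6, 43/4)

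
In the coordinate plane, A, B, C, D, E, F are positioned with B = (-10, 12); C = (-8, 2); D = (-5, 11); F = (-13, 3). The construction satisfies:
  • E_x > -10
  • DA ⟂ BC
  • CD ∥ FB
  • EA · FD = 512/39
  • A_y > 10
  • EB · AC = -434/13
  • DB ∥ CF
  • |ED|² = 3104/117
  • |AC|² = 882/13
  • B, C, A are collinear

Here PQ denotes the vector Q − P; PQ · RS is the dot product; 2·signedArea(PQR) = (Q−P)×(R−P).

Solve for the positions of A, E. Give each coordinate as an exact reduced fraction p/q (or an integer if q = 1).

1. A_x = -125/13  [B, C, A are collinear ∩ DA ⟂ BC]
2. A_y = 131/13  [B, C, A are collinear ∩ DA ⟂ BC]
   → A = (-125/13, 131/13)
3. E_x = -359/39  [EB · AC = -434/13 ∩ EA · FD = 512/39]
4. E_y = 313/39  [EB · AC = -434/13 ∩ EA · FD = 512/39]
   → E = (-359/39, 313/39)

A = (-125/13, 131/13)
E = (-359/39, 313/39)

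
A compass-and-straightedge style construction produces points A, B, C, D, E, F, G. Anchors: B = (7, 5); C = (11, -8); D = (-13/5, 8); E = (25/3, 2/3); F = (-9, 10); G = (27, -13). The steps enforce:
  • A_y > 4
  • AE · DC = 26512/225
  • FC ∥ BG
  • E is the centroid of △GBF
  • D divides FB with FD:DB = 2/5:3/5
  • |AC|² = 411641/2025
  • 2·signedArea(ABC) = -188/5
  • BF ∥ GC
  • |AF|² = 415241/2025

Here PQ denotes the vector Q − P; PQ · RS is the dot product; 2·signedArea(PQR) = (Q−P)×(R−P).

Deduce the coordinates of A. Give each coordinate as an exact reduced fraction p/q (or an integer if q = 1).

A = (191/45, 41/9)

1. A_x = 191/45  [AE · DC = 26512/225 ∩ 2·signedArea(ABC) = -188/5]
2. A_y = 41/9  [AE · DC = 26512/225 ∩ 2·signedArea(ABC) = -188/5]
   → A = (191/45, 41/9)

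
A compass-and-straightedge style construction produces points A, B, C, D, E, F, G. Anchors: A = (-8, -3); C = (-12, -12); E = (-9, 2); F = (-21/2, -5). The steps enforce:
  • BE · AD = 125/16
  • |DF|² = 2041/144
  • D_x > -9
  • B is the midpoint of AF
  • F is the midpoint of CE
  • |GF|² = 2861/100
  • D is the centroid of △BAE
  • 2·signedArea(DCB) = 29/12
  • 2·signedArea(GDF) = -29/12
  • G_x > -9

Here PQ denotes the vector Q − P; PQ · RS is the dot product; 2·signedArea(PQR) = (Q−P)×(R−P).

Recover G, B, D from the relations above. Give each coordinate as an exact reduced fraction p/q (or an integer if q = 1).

B = (-37/4, -4)
D = (-35/4, -5/3)
G = (-43/5, 0)

1. B_x = -37/4  [B is the midpoint of AF]
2. B_y = -4  [B is the midpoint of AF]
   → B = (-37/4, -4)
3. D_x = -35/4  [D is the centroid of △BAE]
4. D_y = -5/3  [D is the centroid of △BAE]
   → D = (-35/4, -5/3)
5. G_x = -43/5  [line 10/3·x + -7/4·y + 86/3 = 0 ∩ |GF|² = 2861/100]
6. G_y = 0  [line 10/3·x + -7/4·y + 86/3 = 0 ∩ |GF|² = 2861/100]
   → G = (-43/5, 0)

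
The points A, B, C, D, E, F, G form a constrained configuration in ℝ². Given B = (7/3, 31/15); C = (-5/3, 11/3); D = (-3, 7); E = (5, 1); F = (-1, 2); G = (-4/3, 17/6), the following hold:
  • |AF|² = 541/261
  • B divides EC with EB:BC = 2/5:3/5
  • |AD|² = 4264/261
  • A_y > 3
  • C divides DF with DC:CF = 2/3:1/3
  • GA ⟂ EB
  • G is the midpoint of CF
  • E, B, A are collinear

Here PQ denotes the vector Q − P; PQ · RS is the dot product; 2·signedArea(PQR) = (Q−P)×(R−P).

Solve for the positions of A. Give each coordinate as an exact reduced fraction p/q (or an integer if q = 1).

A = (-95/87, 299/87)

1. A_x = -95/87  [E, B, A are collinear ∩ GA ⟂ EB]
2. A_y = 299/87  [E, B, A are collinear ∩ GA ⟂ EB]
   → A = (-95/87, 299/87)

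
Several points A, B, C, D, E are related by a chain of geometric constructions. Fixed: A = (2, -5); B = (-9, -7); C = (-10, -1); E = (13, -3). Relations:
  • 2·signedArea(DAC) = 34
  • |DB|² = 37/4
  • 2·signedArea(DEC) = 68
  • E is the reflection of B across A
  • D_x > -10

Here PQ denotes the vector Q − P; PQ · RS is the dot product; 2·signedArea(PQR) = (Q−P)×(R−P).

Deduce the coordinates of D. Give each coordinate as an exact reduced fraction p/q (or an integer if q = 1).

D = (-19/2, -4)

1. D_x = -19/2  [2·signedArea(DEC) = 68 ∩ 2·signedArea(DAC) = 34]
2. D_y = -4  [2·signedArea(DEC) = 68 ∩ 2·signedArea(DAC) = 34]
   → D = (-19/2, -4)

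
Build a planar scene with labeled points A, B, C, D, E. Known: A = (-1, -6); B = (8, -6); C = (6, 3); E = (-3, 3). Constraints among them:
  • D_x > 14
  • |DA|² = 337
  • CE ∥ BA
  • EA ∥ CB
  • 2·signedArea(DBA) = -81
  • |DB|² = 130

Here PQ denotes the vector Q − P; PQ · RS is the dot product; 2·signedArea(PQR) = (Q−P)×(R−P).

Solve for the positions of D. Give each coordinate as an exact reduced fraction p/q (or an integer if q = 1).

1. D_y = 3  [2·signedArea(DBA) = -81]
2. D_x = 15  [|DA|² = 337]
   → D = (15, 3)

D = (15, 3)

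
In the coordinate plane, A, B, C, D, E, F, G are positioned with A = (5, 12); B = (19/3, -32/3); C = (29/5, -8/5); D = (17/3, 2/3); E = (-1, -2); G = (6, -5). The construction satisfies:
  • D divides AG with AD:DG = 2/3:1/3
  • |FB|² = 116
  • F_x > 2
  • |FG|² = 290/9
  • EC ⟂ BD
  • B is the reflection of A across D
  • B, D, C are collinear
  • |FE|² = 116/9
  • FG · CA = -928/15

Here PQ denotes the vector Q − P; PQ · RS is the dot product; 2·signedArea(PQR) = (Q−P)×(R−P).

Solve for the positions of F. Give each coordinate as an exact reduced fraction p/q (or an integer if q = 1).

F = (7/3, -2/3)

1. F_x = 7/3  [line 4/5·x + -68/5·y + -164/15 = 0 ∩ |FE|² = 116/9]
2. F_y = -2/3  [line 4/5·x + -68/5·y + -164/15 = 0 ∩ |FE|² = 116/9]
   → F = (7/3, -2/3)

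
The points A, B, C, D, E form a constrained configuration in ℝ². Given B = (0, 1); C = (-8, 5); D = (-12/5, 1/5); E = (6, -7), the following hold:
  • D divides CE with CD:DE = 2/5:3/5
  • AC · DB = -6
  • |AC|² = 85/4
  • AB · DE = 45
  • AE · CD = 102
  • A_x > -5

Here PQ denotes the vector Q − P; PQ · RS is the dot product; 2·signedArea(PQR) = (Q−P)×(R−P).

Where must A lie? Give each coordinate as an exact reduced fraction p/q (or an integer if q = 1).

A = (-9/2, 2)

1. A_x = -9/2  [AB · DE = 45 ∩ AC · DB = -6]
2. A_y = 2  [AB · DE = 45 ∩ AC · DB = -6]
   → A = (-9/2, 2)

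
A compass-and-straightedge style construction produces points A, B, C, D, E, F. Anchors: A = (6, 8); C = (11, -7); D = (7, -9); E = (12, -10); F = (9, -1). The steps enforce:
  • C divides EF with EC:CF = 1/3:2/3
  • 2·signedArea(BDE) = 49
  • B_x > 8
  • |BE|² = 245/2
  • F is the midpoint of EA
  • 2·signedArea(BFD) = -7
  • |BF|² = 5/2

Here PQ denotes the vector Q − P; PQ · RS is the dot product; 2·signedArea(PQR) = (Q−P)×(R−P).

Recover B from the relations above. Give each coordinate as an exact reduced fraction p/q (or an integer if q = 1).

1. B_x = 17/2  [2·signedArea(BDE) = 49 ∩ 2·signedArea(BFD) = -7]
2. B_y = 1/2  [2·signedArea(BDE) = 49 ∩ 2·signedArea(BFD) = -7]
   → B = (17/2, 1/2)

B = (17/2, 1/2)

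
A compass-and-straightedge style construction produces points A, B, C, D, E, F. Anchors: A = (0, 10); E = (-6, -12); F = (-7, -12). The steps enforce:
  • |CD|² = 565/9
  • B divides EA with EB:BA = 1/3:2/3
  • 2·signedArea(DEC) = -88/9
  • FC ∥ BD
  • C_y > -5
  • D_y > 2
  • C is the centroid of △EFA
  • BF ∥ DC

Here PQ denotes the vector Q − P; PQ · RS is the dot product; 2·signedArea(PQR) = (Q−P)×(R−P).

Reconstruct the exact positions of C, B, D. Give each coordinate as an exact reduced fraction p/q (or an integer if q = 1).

B = (-4, -14/3)
C = (-13/3, -14/3)
D = (-4/3, 8/3)

1. C_x = -13/3  [C is the centroid of △EFA]
2. C_y = -14/3  [C is the centroid of △EFA]
   → C = (-13/3, -14/3)
3. B_x = -4  [B divides EA with EB:BA = 1/3:2/3]
4. B_y = -14/3  [B divides EA with EB:BA = 1/3:2/3]
   → B = (-4, -14/3)
5. D_x = -4/3  [BF ∥ DC ∩ FC ∥ BD]
6. D_y = 8/3  [BF ∥ DC ∩ FC ∥ BD]
   → D = (-4/3, 8/3)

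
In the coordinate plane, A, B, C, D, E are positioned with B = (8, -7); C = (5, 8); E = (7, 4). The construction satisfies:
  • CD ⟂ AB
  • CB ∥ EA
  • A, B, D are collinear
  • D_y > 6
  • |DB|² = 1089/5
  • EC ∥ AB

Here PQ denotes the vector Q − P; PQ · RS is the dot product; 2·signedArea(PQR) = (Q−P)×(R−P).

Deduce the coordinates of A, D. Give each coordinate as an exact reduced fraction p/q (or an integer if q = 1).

A = (10, -11)
D = (7/5, 31/5)

1. A_x = 10  [EC ∥ AB ∩ CB ∥ EA]
2. A_y = -11  [EC ∥ AB ∩ CB ∥ EA]
   → A = (10, -11)
3. D_x = 7/5  [A, B, D are collinear ∩ CD ⟂ AB]
4. D_y = 31/5  [A, B, D are collinear ∩ CD ⟂ AB]
   → D = (7/5, 31/5)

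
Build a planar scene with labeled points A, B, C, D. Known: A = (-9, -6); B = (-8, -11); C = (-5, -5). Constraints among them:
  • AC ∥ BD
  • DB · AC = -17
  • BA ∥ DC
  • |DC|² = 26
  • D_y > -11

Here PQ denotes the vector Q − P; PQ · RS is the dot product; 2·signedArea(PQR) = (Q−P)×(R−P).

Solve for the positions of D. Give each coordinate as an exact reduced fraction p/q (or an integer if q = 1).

D = (-4, -10)

1. D_x = -4  [BA ∥ DC ∩ AC ∥ BD]
2. D_y = -10  [BA ∥ DC ∩ AC ∥ BD]
   → D = (-4, -10)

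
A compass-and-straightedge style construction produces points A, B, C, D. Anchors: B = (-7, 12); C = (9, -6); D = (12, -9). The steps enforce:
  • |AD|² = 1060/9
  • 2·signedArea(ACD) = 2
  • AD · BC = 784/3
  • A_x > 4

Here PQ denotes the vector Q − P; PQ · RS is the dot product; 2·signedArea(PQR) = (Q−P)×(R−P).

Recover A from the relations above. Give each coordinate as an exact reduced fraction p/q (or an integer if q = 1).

A = (14/3, -1)

1. A_x = 14/3  [2·signedArea(ACD) = 2 ∩ AD · BC = 784/3]
2. A_y = -1  [2·signedArea(ACD) = 2 ∩ AD · BC = 784/3]
   → A = (14/3, -1)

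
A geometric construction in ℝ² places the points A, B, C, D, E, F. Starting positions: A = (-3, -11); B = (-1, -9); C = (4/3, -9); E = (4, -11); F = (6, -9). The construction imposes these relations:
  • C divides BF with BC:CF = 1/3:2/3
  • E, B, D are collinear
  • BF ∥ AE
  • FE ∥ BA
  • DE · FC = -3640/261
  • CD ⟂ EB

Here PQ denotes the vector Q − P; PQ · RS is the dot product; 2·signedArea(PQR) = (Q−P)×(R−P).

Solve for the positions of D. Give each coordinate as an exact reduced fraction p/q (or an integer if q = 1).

D = (88/87, -853/87)

1. D_x = 88/87  [E, B, D are collinear ∩ CD ⟂ EB]
2. D_y = -853/87  [E, B, D are collinear ∩ CD ⟂ EB]
   → D = (88/87, -853/87)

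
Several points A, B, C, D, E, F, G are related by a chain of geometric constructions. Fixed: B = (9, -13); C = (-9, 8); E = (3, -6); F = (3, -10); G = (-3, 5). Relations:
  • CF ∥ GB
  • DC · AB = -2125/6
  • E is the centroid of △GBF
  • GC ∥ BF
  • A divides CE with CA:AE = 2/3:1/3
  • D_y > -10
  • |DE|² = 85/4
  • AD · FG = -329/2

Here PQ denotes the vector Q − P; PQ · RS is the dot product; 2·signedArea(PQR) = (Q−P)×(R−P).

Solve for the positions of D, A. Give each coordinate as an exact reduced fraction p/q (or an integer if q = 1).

1. A_x = -1  [A divides CE with CA:AE = 2/3:1/3]
2. A_y = -4/3  [A divides CE with CA:AE = 2/3:1/3]
   → A = (-1, -4/3)
3. D_x = 6  [DC · AB = -2125/6 ∩ AD · FG = -329/2]
4. D_y = -19/2  [DC · AB = -2125/6 ∩ AD · FG = -329/2]
   → D = (6, -19/2)

A = (-1, -4/3)
D = (6, -19/2)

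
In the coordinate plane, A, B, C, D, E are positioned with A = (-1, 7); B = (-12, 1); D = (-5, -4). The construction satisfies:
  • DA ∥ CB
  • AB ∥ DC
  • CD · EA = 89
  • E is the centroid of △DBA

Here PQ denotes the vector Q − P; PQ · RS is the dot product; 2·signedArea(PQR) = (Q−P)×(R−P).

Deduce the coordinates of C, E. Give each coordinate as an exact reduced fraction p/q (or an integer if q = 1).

C = (-16, -10)
E = (-6, 4/3)

1. C_x = -16  [DA ∥ CB ∩ AB ∥ DC]
2. C_y = -10  [DA ∥ CB ∩ AB ∥ DC]
   → C = (-16, -10)
3. E_x = -6  [E is the centroid of △DBA]
4. E_y = 4/3  [E is the centroid of △DBA]
   → E = (-6, 4/3)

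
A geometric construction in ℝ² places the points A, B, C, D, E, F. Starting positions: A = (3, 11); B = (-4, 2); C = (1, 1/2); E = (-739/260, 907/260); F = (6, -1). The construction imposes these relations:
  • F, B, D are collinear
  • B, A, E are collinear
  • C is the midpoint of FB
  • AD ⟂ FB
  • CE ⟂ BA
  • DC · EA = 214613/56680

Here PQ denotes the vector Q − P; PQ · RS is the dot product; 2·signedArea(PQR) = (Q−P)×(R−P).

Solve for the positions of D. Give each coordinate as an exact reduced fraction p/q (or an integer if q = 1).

D = (-6/109, 89/109)

1. D_x = -6/109  [F, B, D are collinear ∩ AD ⟂ FB]
2. D_y = 89/109  [F, B, D are collinear ∩ AD ⟂ FB]
   → D = (-6/109, 89/109)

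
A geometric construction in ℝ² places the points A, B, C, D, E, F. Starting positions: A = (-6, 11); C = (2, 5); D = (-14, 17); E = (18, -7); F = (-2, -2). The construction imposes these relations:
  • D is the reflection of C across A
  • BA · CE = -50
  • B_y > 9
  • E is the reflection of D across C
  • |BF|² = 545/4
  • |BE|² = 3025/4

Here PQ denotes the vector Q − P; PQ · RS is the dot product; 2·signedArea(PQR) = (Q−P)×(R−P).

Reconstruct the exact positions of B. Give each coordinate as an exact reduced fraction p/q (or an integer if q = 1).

1. B_x = -4  [line -16·x + 12·y + -178 = 0 ∩ |BF|² = 545/4]
2. B_y = 19/2  [line -16·x + 12·y + -178 = 0 ∩ |BF|² = 545/4]
   → B = (-4, 19/2)

B = (-4, 19/2)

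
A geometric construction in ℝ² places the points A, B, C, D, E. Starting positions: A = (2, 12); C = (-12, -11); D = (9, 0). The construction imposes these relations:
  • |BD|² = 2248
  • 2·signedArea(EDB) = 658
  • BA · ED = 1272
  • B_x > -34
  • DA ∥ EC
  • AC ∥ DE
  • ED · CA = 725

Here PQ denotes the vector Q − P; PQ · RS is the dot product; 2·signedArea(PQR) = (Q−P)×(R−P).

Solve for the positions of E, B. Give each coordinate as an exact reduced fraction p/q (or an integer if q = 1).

B = (-33, -22)
E = (-5, -23)

1. E_x = -5  [DA ∥ EC ∩ AC ∥ DE]
2. E_y = -23  [DA ∥ EC ∩ AC ∥ DE]
   → E = (-5, -23)
3. B_x = -33  [BA · ED = 1272 ∩ 2·signedArea(EDB) = 658]
4. B_y = -22  [BA · ED = 1272 ∩ 2·signedArea(EDB) = 658]
   → B = (-33, -22)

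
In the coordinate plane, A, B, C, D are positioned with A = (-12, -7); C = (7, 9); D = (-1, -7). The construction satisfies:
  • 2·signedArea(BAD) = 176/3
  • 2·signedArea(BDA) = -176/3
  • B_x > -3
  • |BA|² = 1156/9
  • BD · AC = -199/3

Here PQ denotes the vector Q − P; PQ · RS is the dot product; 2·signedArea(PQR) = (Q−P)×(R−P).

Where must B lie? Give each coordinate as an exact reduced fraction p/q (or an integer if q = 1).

1. B_x = -2  [BD · AC = -199/3 ∩ 2·signedArea(BAD) = 176/3]
2. B_y = -5/3  [BD · AC = -199/3 ∩ 2·signedArea(BAD) = 176/3]
   → B = (-2, -5/3)

B = (-2, -5/3)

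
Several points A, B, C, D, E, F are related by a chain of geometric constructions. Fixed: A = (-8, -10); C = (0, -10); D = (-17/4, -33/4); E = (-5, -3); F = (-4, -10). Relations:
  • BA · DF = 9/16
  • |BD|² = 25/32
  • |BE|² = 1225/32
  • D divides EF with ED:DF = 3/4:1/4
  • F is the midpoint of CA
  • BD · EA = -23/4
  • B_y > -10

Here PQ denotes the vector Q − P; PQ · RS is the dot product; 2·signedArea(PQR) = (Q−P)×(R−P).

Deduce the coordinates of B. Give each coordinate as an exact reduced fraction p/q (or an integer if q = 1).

1. B_x = -33/8  [BD · EA = -23/4 ∩ BA · DF = 9/16]
2. B_y = -73/8  [BD · EA = -23/4 ∩ BA · DF = 9/16]
   → B = (-33/8, -73/8)

B = (-33/8, -73/8)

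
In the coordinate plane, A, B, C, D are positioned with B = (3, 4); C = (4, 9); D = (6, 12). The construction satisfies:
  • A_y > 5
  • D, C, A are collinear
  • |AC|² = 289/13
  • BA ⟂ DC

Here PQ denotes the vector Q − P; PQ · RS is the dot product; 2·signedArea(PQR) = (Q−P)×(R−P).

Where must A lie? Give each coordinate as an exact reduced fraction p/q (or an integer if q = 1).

A = (18/13, 66/13)

1. A_x = 18/13  [D, C, A are collinear ∩ BA ⟂ DC]
2. A_y = 66/13  [D, C, A are collinear ∩ BA ⟂ DC]
   → A = (18/13, 66/13)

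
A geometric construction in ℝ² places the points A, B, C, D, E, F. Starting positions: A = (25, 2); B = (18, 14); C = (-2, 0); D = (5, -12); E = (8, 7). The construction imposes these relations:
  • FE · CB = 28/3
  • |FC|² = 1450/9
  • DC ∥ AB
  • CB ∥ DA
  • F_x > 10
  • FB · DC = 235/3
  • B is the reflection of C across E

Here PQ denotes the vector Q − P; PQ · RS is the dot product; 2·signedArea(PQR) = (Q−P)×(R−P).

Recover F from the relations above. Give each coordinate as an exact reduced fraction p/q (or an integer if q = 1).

F = (31/3, 3)

1. F_x = 31/3  [FB · DC = 235/3 ∩ FE · CB = 28/3]
2. F_y = 3  [FB · DC = 235/3 ∩ FE · CB = 28/3]
   → F = (31/3, 3)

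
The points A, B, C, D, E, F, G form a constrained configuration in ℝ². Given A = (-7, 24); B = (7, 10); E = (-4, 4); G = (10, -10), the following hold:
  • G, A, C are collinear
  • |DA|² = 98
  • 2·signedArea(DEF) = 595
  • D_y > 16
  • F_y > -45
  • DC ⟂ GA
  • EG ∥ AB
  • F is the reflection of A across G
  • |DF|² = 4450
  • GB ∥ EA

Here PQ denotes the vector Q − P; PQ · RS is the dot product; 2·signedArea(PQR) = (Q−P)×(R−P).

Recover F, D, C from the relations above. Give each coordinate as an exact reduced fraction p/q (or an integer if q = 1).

C = (-14/5, 78/5)
D = (0, 17)
F = (27, -44)

1. F_x = 27  [F is the reflection of A across G]
2. F_y = -44  [F is the reflection of A across G]
   → F = (27, -44)
3. D_x = 0  [line 48·x + 31·y + -527 = 0 ∩ |DF|² = 4450]
4. D_y = 17  [line 48·x + 31·y + -527 = 0 ∩ |DF|² = 4450]
   → D = (0, 17)
5. C_x = -14/5  [G, A, C are collinear ∩ DC ⟂ GA]
6. C_y = 78/5  [G, A, C are collinear ∩ DC ⟂ GA]
   → C = (-14/5, 78/5)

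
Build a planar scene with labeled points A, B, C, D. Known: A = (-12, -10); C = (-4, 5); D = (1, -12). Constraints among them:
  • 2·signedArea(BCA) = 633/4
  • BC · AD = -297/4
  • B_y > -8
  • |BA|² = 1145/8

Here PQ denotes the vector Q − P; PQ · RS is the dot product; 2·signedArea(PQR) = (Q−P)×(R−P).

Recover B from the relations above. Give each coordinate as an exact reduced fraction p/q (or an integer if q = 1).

B = (-1/4, -31/4)

1. B_x = -1/4  [BC · AD = -297/4 ∩ 2·signedArea(BCA) = 633/4]
2. B_y = -31/4  [BC · AD = -297/4 ∩ 2·signedArea(BCA) = 633/4]
   → B = (-1/4, -31/4)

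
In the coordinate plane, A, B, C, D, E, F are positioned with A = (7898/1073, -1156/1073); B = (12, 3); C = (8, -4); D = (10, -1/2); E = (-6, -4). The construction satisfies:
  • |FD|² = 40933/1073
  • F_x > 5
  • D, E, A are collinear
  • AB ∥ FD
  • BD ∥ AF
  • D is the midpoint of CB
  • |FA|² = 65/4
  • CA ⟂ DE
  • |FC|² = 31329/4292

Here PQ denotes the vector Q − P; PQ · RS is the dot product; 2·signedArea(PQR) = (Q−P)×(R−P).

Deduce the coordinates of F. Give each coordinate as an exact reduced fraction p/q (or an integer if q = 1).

1. F_x = 5752/1073  [AB ∥ FD ∩ BD ∥ AF]
2. F_y = -9823/2146  [AB ∥ FD ∩ BD ∥ AF]
   → F = (5752/1073, -9823/2146)

F = (5752/1073, -9823/2146)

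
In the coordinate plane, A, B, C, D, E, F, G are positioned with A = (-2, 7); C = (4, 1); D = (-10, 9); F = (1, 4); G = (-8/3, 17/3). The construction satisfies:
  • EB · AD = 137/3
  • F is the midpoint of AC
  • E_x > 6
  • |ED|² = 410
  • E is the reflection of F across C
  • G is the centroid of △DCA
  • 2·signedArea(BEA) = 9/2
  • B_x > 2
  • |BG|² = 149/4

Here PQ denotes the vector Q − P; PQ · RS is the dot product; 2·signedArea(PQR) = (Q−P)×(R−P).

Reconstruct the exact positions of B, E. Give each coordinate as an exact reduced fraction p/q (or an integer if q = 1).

B = (7/3, 13/6)
E = (7, -2)

1. E_x = 7  [E is the reflection of F across C]
2. E_y = -2  [E is the reflection of F across C]
   → E = (7, -2)
3. B_x = 7/3  [2·signedArea(BEA) = 9/2 ∩ EB · AD = 137/3]
4. B_y = 13/6  [2·signedArea(BEA) = 9/2 ∩ EB · AD = 137/3]
   → B = (7/3, 13/6)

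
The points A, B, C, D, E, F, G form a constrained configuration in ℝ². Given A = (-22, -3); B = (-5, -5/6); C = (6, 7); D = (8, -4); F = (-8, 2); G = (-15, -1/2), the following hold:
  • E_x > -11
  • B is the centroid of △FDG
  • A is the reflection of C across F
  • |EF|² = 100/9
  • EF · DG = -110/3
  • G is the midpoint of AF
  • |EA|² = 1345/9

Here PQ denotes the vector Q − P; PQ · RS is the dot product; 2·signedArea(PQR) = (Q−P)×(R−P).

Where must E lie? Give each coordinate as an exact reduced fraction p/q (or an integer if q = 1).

1. E_x = -10  [line 23·x + -7/2·y + 683/3 = 0 ∩ |EA|² = 1345/9]
2. E_y = -2/3  [line 23·x + -7/2·y + 683/3 = 0 ∩ |EA|² = 1345/9]
   → E = (-10, -2/3)

E = (-10, -2/3)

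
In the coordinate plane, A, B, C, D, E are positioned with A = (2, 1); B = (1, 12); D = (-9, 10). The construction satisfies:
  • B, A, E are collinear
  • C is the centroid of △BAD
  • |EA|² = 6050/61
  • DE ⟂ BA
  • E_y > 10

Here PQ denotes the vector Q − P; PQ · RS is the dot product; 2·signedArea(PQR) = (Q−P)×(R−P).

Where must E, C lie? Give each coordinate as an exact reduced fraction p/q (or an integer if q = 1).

C = (-2, 23/3)
E = (67/61, 666/61)

1. E_x = 67/61  [B, A, E are collinear ∩ DE ⟂ BA]
2. E_y = 666/61  [B, A, E are collinear ∩ DE ⟂ BA]
   → E = (67/61, 666/61)
3. C_x = -2  [C is the centroid of △BAD]
4. C_y = 23/3  [C is the centroid of △BAD]
   → C = (-2, 23/3)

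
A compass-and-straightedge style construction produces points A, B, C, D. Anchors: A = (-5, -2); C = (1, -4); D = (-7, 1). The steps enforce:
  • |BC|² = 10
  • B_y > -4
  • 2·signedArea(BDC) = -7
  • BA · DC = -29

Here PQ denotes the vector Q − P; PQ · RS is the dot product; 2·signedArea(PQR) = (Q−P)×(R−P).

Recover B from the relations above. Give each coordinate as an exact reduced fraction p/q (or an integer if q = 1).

1. B_x = -2  [BA · DC = -29 ∩ 2·signedArea(BDC) = -7]
2. B_y = -3  [BA · DC = -29 ∩ 2·signedArea(BDC) = -7]
   → B = (-2, -3)

B = (-2, -3)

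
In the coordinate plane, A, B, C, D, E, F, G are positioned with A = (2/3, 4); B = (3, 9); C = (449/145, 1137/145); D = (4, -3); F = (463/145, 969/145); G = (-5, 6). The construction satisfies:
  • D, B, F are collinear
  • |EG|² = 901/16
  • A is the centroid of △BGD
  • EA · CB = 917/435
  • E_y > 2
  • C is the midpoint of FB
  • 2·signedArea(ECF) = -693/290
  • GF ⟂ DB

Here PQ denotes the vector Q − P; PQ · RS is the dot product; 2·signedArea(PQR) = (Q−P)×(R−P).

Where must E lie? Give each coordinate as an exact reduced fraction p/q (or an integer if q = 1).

E = (3/2, 9/4)

1. E_x = 3/2  [2·signedArea(ECF) = -693/290 ∩ EA · CB = 917/435]
2. E_y = 9/4  [2·signedArea(ECF) = -693/290 ∩ EA · CB = 917/435]
   → E = (3/2, 9/4)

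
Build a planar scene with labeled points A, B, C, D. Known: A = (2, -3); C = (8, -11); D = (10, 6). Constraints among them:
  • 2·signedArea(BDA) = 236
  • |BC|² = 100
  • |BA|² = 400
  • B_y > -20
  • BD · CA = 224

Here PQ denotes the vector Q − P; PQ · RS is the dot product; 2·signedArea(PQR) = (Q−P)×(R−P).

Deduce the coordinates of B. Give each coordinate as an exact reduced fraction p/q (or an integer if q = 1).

1. B_x = 14  [BD · CA = 224 ∩ 2·signedArea(BDA) = 236]
2. B_y = -19  [BD · CA = 224 ∩ 2·signedArea(BDA) = 236]
   → B = (14, -19)

B = (14, -19)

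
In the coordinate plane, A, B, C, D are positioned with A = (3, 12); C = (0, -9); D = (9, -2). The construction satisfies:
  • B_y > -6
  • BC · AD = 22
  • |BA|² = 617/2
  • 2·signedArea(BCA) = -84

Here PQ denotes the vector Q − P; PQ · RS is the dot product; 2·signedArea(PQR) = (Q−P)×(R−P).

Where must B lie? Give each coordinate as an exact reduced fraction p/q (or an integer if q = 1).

B = (9/2, -11/2)

1. B_x = 9/2  [2·signedArea(BCA) = -84 ∩ BC · AD = 22]
2. B_y = -11/2  [2·signedArea(BCA) = -84 ∩ BC · AD = 22]
   → B = (9/2, -11/2)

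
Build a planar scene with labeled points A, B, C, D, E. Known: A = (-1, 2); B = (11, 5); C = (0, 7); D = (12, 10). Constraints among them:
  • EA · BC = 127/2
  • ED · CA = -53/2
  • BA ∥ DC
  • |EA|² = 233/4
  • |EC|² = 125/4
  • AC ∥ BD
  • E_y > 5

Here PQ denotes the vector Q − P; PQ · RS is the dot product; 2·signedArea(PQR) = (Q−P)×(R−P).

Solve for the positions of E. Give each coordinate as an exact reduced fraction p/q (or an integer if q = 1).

1. E_x = 11/2  [ED · CA = -53/2 ∩ EA · BC = 127/2]
2. E_y = 6  [ED · CA = -53/2 ∩ EA · BC = 127/2]
   → E = (11/2, 6)

E = (11/2, 6)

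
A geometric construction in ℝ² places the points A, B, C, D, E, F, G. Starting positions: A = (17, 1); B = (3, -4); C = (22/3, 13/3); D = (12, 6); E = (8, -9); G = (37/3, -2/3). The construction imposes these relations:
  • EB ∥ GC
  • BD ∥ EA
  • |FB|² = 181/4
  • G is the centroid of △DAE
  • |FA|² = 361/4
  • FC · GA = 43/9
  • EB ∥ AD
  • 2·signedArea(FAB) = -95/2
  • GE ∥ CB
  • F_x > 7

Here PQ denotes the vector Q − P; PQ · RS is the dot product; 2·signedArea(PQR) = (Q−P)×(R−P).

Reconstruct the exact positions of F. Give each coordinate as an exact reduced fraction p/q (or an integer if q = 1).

1. F_x = 15/2  [2·signedArea(FAB) = -95/2 ∩ FC · GA = 43/9]
2. F_y = 1  [2·signedArea(FAB) = -95/2 ∩ FC · GA = 43/9]
   → F = (15/2, 1)

F = (15/2, 1)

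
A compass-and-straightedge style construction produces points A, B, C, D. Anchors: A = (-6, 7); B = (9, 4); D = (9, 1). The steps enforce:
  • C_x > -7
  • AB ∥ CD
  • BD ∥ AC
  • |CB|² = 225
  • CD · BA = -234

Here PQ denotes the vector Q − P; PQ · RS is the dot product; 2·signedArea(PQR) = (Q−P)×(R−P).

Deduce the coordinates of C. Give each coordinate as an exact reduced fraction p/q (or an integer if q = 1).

C = (-6, 4)

1. C_x = -6  [AB ∥ CD ∩ BD ∥ AC]
2. C_y = 4  [AB ∥ CD ∩ BD ∥ AC]
   → C = (-6, 4)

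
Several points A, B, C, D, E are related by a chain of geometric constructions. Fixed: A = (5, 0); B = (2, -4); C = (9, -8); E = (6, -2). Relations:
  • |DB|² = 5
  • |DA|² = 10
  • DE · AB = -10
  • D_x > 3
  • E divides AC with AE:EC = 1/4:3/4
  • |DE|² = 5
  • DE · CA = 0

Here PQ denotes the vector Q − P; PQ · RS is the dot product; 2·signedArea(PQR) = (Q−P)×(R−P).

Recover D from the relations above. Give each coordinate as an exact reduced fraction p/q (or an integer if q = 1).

1. D_x = 4  [DE · CA = 0 ∩ DE · AB = -10]
2. D_y = -3  [DE · CA = 0 ∩ DE · AB = -10]
   → D = (4, -3)

D = (4, -3)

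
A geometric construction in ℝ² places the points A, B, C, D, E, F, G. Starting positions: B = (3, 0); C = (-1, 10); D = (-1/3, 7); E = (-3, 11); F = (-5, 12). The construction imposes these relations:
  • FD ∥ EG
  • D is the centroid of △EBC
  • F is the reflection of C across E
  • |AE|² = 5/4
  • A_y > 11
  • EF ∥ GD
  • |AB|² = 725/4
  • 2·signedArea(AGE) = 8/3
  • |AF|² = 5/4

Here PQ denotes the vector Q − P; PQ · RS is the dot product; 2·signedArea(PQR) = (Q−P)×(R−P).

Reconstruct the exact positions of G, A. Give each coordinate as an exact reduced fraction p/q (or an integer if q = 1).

A = (-4, 23/2)
G = (5/3, 6)

1. G_x = 5/3  [EF ∥ GD ∩ FD ∥ EG]
2. G_y = 6  [EF ∥ GD ∩ FD ∥ EG]
   → G = (5/3, 6)
3. A_x = -4  [line -5·x + -14/3·y + 101/3 = 0 ∩ |AB|² = 725/4]
4. A_y = 23/2  [line -5·x + -14/3·y + 101/3 = 0 ∩ |AB|² = 725/4]
   → A = (-4, 23/2)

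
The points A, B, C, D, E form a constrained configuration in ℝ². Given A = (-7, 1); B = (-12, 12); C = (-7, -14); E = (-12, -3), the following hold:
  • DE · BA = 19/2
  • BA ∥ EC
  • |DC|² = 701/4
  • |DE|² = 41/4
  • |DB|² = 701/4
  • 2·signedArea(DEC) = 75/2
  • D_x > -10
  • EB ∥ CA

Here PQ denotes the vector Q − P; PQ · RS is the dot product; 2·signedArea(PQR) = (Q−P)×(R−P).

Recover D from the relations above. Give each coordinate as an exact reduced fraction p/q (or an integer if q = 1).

D = (-19/2, -1)

1. D_x = -19/2  [2·signedArea(DEC) = 75/2 ∩ DE · BA = 19/2]
2. D_y = -1  [2·signedArea(DEC) = 75/2 ∩ DE · BA = 19/2]
   → D = (-19/2, -1)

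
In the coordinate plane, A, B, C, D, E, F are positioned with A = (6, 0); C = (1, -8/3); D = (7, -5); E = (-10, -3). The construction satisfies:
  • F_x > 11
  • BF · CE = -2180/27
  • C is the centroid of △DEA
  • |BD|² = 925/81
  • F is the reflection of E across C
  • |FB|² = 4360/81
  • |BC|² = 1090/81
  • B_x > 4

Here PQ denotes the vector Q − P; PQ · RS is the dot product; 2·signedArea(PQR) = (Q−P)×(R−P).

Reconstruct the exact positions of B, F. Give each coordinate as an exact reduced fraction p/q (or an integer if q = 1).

B = (14/3, -23/9)
F = (12, -7/3)

1. F_x = 12  [F is the reflection of E across C]
2. F_y = -7/3  [F is the reflection of E across C]
   → F = (12, -7/3)
3. B_x = 14/3  [line 11·x + 1/3·y + -1363/27 = 0 ∩ |FB|² = 4360/81]
4. B_y = -23/9  [line 11·x + 1/3·y + -1363/27 = 0 ∩ |FB|² = 4360/81]
   → B = (14/3, -23/9)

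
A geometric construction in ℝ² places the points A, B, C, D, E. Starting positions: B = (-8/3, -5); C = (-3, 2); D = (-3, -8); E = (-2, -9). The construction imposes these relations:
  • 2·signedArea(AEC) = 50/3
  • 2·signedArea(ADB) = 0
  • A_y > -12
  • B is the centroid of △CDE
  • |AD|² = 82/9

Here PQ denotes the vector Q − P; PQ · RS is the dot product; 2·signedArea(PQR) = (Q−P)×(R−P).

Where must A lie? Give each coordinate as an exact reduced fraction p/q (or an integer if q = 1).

1. A_x = -10/3  [2·signedArea(ADB) = 0 ∩ 2·signedArea(AEC) = 50/3]
2. A_y = -11  [2·signedArea(ADB) = 0 ∩ 2·signedArea(AEC) = 50/3]
   → A = (-10/3, -11)

A = (-10/3, -11)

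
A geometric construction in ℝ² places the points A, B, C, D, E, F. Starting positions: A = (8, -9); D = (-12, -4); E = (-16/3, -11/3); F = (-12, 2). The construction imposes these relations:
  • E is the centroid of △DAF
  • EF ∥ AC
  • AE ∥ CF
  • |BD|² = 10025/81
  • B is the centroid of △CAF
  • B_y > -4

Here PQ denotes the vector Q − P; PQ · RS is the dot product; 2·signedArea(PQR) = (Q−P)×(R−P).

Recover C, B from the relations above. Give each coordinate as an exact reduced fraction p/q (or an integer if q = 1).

B = (-8/9, -31/9)
C = (4/3, -10/3)

1. C_x = 4/3  [AE ∥ CF ∩ EF ∥ AC]
2. C_y = -10/3  [AE ∥ CF ∩ EF ∥ AC]
   → C = (4/3, -10/3)
3. B_x = -8/9  [B is the centroid of △CAF]
4. B_y = -31/9  [B is the centroid of △CAF]
   → B = (-8/9, -31/9)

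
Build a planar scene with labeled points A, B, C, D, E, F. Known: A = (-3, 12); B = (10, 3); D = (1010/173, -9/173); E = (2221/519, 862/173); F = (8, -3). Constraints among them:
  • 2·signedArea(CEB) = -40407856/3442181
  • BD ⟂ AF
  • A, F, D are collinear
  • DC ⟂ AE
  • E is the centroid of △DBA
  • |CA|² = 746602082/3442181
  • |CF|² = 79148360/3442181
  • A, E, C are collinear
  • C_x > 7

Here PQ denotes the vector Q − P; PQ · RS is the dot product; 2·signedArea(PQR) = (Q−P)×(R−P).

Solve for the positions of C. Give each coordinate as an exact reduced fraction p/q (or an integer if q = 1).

1. C_x = 26170826/3442181  [A, E, C are collinear ∩ DC ⟂ AE]
2. C_y = 6122631/3442181  [A, E, C are collinear ∩ DC ⟂ AE]
   → C = (26170826/3442181, 6122631/3442181)

C = (26170826/3442181, 6122631/3442181)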